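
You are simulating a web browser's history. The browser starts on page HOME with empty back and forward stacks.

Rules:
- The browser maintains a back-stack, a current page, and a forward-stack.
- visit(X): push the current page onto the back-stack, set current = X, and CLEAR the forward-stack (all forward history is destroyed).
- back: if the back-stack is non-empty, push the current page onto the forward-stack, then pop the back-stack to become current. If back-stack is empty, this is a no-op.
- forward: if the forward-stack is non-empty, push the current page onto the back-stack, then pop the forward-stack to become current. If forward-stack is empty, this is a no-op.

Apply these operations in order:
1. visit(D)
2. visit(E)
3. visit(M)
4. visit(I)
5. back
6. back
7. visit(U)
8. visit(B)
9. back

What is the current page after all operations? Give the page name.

After 1 (visit(D)): cur=D back=1 fwd=0
After 2 (visit(E)): cur=E back=2 fwd=0
After 3 (visit(M)): cur=M back=3 fwd=0
After 4 (visit(I)): cur=I back=4 fwd=0
After 5 (back): cur=M back=3 fwd=1
After 6 (back): cur=E back=2 fwd=2
After 7 (visit(U)): cur=U back=3 fwd=0
After 8 (visit(B)): cur=B back=4 fwd=0
After 9 (back): cur=U back=3 fwd=1

Answer: U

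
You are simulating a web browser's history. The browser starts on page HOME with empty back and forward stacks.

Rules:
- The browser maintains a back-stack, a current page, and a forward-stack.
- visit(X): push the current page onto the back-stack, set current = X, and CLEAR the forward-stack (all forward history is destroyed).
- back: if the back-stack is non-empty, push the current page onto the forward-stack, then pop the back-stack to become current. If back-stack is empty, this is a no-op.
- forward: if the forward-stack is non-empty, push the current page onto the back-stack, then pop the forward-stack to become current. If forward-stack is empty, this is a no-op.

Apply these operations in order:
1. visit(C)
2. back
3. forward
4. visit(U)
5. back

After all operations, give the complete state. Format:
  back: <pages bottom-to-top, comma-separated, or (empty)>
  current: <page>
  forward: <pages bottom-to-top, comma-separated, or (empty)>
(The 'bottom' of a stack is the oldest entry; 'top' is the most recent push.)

Answer: back: HOME
current: C
forward: U

Derivation:
After 1 (visit(C)): cur=C back=1 fwd=0
After 2 (back): cur=HOME back=0 fwd=1
After 3 (forward): cur=C back=1 fwd=0
After 4 (visit(U)): cur=U back=2 fwd=0
After 5 (back): cur=C back=1 fwd=1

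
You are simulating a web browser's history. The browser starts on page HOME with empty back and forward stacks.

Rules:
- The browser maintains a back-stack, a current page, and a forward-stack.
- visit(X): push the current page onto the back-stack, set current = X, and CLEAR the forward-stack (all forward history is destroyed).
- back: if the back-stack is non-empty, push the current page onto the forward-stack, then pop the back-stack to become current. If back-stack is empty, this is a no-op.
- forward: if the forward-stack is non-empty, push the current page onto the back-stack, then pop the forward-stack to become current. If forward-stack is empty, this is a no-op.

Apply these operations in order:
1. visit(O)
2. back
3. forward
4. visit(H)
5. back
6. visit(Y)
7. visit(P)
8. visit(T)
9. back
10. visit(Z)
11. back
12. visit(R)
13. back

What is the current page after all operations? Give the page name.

Answer: P

Derivation:
After 1 (visit(O)): cur=O back=1 fwd=0
After 2 (back): cur=HOME back=0 fwd=1
After 3 (forward): cur=O back=1 fwd=0
After 4 (visit(H)): cur=H back=2 fwd=0
After 5 (back): cur=O back=1 fwd=1
After 6 (visit(Y)): cur=Y back=2 fwd=0
After 7 (visit(P)): cur=P back=3 fwd=0
After 8 (visit(T)): cur=T back=4 fwd=0
After 9 (back): cur=P back=3 fwd=1
After 10 (visit(Z)): cur=Z back=4 fwd=0
After 11 (back): cur=P back=3 fwd=1
After 12 (visit(R)): cur=R back=4 fwd=0
After 13 (back): cur=P back=3 fwd=1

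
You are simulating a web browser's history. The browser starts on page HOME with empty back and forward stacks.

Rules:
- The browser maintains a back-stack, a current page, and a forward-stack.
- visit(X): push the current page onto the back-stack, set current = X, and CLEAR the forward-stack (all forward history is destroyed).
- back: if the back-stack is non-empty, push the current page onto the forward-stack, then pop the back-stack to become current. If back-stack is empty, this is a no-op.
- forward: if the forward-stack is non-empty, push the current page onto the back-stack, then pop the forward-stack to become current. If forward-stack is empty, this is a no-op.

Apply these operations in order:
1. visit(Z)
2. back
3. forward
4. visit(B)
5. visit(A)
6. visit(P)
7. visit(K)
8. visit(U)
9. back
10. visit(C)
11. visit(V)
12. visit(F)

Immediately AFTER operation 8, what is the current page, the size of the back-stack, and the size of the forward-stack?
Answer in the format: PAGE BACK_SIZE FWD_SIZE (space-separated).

After 1 (visit(Z)): cur=Z back=1 fwd=0
After 2 (back): cur=HOME back=0 fwd=1
After 3 (forward): cur=Z back=1 fwd=0
After 4 (visit(B)): cur=B back=2 fwd=0
After 5 (visit(A)): cur=A back=3 fwd=0
After 6 (visit(P)): cur=P back=4 fwd=0
After 7 (visit(K)): cur=K back=5 fwd=0
After 8 (visit(U)): cur=U back=6 fwd=0

U 6 0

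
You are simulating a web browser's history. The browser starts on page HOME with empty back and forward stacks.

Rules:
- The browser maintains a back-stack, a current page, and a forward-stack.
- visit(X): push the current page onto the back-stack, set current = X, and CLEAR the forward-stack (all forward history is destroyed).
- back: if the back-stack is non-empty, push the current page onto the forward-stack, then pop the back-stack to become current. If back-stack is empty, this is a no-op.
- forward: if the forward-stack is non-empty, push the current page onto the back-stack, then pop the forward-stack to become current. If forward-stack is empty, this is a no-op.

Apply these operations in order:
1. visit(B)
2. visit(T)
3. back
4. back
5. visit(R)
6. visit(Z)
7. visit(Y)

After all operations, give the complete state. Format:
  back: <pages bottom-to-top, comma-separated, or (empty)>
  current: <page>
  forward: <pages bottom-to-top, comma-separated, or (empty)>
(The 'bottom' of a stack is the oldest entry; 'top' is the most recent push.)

After 1 (visit(B)): cur=B back=1 fwd=0
After 2 (visit(T)): cur=T back=2 fwd=0
After 3 (back): cur=B back=1 fwd=1
After 4 (back): cur=HOME back=0 fwd=2
After 5 (visit(R)): cur=R back=1 fwd=0
After 6 (visit(Z)): cur=Z back=2 fwd=0
After 7 (visit(Y)): cur=Y back=3 fwd=0

Answer: back: HOME,R,Z
current: Y
forward: (empty)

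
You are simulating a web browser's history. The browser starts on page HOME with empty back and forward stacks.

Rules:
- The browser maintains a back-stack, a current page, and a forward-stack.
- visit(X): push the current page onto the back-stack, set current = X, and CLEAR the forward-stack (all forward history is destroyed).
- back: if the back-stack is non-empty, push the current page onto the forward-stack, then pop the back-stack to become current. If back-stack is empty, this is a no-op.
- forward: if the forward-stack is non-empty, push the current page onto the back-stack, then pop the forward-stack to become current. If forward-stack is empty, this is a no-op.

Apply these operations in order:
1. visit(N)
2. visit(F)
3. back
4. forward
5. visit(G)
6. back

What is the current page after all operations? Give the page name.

After 1 (visit(N)): cur=N back=1 fwd=0
After 2 (visit(F)): cur=F back=2 fwd=0
After 3 (back): cur=N back=1 fwd=1
After 4 (forward): cur=F back=2 fwd=0
After 5 (visit(G)): cur=G back=3 fwd=0
After 6 (back): cur=F back=2 fwd=1

Answer: F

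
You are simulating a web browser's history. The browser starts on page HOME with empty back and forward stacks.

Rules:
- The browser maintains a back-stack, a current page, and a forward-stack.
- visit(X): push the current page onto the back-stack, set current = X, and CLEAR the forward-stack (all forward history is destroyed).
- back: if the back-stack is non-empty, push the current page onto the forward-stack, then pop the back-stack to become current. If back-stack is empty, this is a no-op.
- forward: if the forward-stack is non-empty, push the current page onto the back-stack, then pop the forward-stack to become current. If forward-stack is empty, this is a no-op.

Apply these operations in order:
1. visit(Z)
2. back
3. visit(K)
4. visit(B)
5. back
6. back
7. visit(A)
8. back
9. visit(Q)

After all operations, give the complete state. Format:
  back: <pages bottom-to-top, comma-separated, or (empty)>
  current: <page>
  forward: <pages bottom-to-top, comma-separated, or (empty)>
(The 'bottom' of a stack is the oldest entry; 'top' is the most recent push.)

After 1 (visit(Z)): cur=Z back=1 fwd=0
After 2 (back): cur=HOME back=0 fwd=1
After 3 (visit(K)): cur=K back=1 fwd=0
After 4 (visit(B)): cur=B back=2 fwd=0
After 5 (back): cur=K back=1 fwd=1
After 6 (back): cur=HOME back=0 fwd=2
After 7 (visit(A)): cur=A back=1 fwd=0
After 8 (back): cur=HOME back=0 fwd=1
After 9 (visit(Q)): cur=Q back=1 fwd=0

Answer: back: HOME
current: Q
forward: (empty)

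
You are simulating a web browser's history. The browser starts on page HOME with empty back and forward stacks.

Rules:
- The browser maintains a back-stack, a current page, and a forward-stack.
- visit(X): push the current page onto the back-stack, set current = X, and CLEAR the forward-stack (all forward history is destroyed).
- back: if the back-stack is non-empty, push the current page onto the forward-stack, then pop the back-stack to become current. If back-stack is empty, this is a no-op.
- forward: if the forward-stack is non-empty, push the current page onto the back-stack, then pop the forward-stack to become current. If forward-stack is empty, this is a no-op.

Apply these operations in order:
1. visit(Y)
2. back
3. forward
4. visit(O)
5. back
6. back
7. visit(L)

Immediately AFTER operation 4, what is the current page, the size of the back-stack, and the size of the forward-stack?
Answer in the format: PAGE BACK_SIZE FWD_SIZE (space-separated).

After 1 (visit(Y)): cur=Y back=1 fwd=0
After 2 (back): cur=HOME back=0 fwd=1
After 3 (forward): cur=Y back=1 fwd=0
After 4 (visit(O)): cur=O back=2 fwd=0

O 2 0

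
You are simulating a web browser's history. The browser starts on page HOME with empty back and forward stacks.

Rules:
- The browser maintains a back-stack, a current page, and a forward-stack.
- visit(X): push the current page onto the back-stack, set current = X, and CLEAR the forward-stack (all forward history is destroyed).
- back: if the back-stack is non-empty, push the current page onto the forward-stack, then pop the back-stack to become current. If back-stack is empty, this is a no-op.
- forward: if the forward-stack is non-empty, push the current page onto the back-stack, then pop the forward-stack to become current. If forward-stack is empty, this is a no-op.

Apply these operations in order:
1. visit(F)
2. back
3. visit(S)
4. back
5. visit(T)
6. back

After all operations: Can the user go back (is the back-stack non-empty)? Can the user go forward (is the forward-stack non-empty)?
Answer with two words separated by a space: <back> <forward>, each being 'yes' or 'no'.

After 1 (visit(F)): cur=F back=1 fwd=0
After 2 (back): cur=HOME back=0 fwd=1
After 3 (visit(S)): cur=S back=1 fwd=0
After 4 (back): cur=HOME back=0 fwd=1
After 5 (visit(T)): cur=T back=1 fwd=0
After 6 (back): cur=HOME back=0 fwd=1

Answer: no yes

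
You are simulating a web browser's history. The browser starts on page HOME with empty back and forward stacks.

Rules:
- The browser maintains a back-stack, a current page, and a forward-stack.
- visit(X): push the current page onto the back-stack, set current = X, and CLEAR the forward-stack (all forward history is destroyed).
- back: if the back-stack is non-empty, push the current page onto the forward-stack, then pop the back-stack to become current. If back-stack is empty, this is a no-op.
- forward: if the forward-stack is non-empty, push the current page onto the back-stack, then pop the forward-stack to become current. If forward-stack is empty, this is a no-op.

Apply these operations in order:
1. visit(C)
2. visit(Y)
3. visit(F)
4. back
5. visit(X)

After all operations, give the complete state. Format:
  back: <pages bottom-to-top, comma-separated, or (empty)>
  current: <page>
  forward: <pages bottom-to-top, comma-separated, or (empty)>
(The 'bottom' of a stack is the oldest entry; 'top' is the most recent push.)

Answer: back: HOME,C,Y
current: X
forward: (empty)

Derivation:
After 1 (visit(C)): cur=C back=1 fwd=0
After 2 (visit(Y)): cur=Y back=2 fwd=0
After 3 (visit(F)): cur=F back=3 fwd=0
After 4 (back): cur=Y back=2 fwd=1
After 5 (visit(X)): cur=X back=3 fwd=0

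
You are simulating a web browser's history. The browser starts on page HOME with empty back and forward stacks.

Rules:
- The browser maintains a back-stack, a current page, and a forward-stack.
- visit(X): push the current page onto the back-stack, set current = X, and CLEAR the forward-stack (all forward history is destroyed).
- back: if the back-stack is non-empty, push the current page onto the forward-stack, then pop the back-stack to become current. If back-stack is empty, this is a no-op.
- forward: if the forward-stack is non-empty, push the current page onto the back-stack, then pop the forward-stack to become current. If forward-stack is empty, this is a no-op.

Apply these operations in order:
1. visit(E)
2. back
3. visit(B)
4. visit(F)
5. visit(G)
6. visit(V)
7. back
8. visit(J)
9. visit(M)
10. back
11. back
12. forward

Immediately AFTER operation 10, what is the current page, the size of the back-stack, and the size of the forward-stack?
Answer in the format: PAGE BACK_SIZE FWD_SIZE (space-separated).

After 1 (visit(E)): cur=E back=1 fwd=0
After 2 (back): cur=HOME back=0 fwd=1
After 3 (visit(B)): cur=B back=1 fwd=0
After 4 (visit(F)): cur=F back=2 fwd=0
After 5 (visit(G)): cur=G back=3 fwd=0
After 6 (visit(V)): cur=V back=4 fwd=0
After 7 (back): cur=G back=3 fwd=1
After 8 (visit(J)): cur=J back=4 fwd=0
After 9 (visit(M)): cur=M back=5 fwd=0
After 10 (back): cur=J back=4 fwd=1

J 4 1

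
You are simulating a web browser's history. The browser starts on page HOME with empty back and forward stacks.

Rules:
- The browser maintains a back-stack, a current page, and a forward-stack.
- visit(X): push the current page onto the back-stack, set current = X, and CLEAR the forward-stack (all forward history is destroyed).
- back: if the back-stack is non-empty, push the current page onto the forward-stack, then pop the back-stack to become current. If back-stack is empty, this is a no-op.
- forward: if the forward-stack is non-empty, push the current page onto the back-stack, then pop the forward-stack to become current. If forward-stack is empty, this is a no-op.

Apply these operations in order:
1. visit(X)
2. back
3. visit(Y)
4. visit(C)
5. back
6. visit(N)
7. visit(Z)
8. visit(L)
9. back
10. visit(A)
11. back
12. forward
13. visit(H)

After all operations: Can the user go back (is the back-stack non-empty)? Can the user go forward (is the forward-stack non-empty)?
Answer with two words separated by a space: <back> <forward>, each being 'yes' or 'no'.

Answer: yes no

Derivation:
After 1 (visit(X)): cur=X back=1 fwd=0
After 2 (back): cur=HOME back=0 fwd=1
After 3 (visit(Y)): cur=Y back=1 fwd=0
After 4 (visit(C)): cur=C back=2 fwd=0
After 5 (back): cur=Y back=1 fwd=1
After 6 (visit(N)): cur=N back=2 fwd=0
After 7 (visit(Z)): cur=Z back=3 fwd=0
After 8 (visit(L)): cur=L back=4 fwd=0
After 9 (back): cur=Z back=3 fwd=1
After 10 (visit(A)): cur=A back=4 fwd=0
After 11 (back): cur=Z back=3 fwd=1
After 12 (forward): cur=A back=4 fwd=0
After 13 (visit(H)): cur=H back=5 fwd=0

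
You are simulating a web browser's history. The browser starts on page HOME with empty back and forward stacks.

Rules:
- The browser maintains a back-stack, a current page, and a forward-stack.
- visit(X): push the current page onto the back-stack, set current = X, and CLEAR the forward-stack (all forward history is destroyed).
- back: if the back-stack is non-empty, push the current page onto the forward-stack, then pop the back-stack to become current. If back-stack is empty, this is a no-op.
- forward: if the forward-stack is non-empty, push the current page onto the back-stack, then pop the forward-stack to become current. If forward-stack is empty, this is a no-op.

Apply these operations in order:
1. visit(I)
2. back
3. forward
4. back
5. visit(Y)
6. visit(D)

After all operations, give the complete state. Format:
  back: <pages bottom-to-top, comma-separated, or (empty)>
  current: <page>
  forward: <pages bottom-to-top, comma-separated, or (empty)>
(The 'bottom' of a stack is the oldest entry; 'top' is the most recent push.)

After 1 (visit(I)): cur=I back=1 fwd=0
After 2 (back): cur=HOME back=0 fwd=1
After 3 (forward): cur=I back=1 fwd=0
After 4 (back): cur=HOME back=0 fwd=1
After 5 (visit(Y)): cur=Y back=1 fwd=0
After 6 (visit(D)): cur=D back=2 fwd=0

Answer: back: HOME,Y
current: D
forward: (empty)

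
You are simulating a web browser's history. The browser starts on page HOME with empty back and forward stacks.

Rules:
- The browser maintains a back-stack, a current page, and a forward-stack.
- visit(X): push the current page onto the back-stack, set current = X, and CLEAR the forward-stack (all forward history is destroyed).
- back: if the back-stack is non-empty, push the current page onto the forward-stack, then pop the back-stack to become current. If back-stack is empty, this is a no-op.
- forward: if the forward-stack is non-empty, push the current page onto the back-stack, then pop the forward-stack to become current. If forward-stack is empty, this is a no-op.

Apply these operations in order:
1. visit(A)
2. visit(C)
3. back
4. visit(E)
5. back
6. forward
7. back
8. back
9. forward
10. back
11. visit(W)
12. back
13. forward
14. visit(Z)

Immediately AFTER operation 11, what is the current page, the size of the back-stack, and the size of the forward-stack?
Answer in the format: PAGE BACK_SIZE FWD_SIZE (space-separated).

After 1 (visit(A)): cur=A back=1 fwd=0
After 2 (visit(C)): cur=C back=2 fwd=0
After 3 (back): cur=A back=1 fwd=1
After 4 (visit(E)): cur=E back=2 fwd=0
After 5 (back): cur=A back=1 fwd=1
After 6 (forward): cur=E back=2 fwd=0
After 7 (back): cur=A back=1 fwd=1
After 8 (back): cur=HOME back=0 fwd=2
After 9 (forward): cur=A back=1 fwd=1
After 10 (back): cur=HOME back=0 fwd=2
After 11 (visit(W)): cur=W back=1 fwd=0

W 1 0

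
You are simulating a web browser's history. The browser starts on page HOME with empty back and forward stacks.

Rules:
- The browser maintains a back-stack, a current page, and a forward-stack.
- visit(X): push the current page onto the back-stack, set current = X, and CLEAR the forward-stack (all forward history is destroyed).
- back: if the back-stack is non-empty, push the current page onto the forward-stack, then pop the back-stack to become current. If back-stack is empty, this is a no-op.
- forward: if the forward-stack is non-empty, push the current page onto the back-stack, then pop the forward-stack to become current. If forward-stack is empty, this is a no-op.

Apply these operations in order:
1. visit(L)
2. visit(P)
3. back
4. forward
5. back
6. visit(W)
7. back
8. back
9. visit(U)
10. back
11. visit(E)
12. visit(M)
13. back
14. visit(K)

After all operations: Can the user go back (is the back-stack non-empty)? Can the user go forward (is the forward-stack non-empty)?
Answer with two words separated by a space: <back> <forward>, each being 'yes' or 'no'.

After 1 (visit(L)): cur=L back=1 fwd=0
After 2 (visit(P)): cur=P back=2 fwd=0
After 3 (back): cur=L back=1 fwd=1
After 4 (forward): cur=P back=2 fwd=0
After 5 (back): cur=L back=1 fwd=1
After 6 (visit(W)): cur=W back=2 fwd=0
After 7 (back): cur=L back=1 fwd=1
After 8 (back): cur=HOME back=0 fwd=2
After 9 (visit(U)): cur=U back=1 fwd=0
After 10 (back): cur=HOME back=0 fwd=1
After 11 (visit(E)): cur=E back=1 fwd=0
After 12 (visit(M)): cur=M back=2 fwd=0
After 13 (back): cur=E back=1 fwd=1
After 14 (visit(K)): cur=K back=2 fwd=0

Answer: yes no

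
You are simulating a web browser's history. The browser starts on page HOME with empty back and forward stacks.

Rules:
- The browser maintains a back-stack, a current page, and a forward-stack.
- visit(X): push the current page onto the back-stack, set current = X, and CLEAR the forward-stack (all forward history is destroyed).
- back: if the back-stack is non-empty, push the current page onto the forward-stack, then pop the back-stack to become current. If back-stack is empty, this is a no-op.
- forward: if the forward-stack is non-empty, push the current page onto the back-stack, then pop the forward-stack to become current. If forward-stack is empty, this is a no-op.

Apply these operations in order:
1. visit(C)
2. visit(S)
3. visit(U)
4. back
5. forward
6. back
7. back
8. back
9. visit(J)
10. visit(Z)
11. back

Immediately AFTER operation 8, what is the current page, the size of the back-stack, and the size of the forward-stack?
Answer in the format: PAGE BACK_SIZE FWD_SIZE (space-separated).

After 1 (visit(C)): cur=C back=1 fwd=0
After 2 (visit(S)): cur=S back=2 fwd=0
After 3 (visit(U)): cur=U back=3 fwd=0
After 4 (back): cur=S back=2 fwd=1
After 5 (forward): cur=U back=3 fwd=0
After 6 (back): cur=S back=2 fwd=1
After 7 (back): cur=C back=1 fwd=2
After 8 (back): cur=HOME back=0 fwd=3

HOME 0 3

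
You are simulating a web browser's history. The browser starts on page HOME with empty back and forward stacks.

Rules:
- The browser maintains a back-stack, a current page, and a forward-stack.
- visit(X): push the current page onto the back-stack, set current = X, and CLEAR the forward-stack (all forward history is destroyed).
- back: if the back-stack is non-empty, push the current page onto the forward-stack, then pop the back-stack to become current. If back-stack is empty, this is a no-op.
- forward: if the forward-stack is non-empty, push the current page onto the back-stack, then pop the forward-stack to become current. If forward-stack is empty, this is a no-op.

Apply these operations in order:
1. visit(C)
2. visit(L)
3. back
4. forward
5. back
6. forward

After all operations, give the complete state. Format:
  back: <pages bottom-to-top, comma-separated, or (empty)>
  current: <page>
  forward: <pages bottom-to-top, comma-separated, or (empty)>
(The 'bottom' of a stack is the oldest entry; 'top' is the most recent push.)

Answer: back: HOME,C
current: L
forward: (empty)

Derivation:
After 1 (visit(C)): cur=C back=1 fwd=0
After 2 (visit(L)): cur=L back=2 fwd=0
After 3 (back): cur=C back=1 fwd=1
After 4 (forward): cur=L back=2 fwd=0
After 5 (back): cur=C back=1 fwd=1
After 6 (forward): cur=L back=2 fwd=0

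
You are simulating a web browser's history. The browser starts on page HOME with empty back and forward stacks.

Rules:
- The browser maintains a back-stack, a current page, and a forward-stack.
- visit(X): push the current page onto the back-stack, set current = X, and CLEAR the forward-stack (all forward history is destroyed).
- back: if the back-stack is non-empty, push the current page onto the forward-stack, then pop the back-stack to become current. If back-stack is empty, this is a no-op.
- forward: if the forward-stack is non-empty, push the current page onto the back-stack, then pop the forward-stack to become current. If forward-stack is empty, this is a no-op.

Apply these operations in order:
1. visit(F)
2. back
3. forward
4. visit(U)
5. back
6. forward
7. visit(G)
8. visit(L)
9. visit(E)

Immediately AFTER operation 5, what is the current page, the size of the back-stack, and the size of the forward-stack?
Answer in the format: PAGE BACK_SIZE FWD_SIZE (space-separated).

After 1 (visit(F)): cur=F back=1 fwd=0
After 2 (back): cur=HOME back=0 fwd=1
After 3 (forward): cur=F back=1 fwd=0
After 4 (visit(U)): cur=U back=2 fwd=0
After 5 (back): cur=F back=1 fwd=1

F 1 1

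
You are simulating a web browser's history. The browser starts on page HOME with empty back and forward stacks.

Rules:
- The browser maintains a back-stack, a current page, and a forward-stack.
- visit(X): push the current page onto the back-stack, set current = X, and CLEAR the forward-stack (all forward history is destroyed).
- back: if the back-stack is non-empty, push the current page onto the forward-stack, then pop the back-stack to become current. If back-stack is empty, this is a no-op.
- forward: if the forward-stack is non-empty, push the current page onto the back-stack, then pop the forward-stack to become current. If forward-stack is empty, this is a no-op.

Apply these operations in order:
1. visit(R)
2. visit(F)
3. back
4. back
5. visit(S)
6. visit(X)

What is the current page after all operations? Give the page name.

After 1 (visit(R)): cur=R back=1 fwd=0
After 2 (visit(F)): cur=F back=2 fwd=0
After 3 (back): cur=R back=1 fwd=1
After 4 (back): cur=HOME back=0 fwd=2
After 5 (visit(S)): cur=S back=1 fwd=0
After 6 (visit(X)): cur=X back=2 fwd=0

Answer: X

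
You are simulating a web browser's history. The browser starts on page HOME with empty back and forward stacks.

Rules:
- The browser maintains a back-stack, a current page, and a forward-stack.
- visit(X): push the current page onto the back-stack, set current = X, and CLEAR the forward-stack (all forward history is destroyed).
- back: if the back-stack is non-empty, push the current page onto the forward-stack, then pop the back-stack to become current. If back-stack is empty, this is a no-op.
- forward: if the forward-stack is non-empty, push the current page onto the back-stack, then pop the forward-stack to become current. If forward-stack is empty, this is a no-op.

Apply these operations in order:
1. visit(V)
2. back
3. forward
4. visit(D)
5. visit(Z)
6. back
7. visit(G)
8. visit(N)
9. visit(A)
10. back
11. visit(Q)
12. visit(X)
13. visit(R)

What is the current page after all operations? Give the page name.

After 1 (visit(V)): cur=V back=1 fwd=0
After 2 (back): cur=HOME back=0 fwd=1
After 3 (forward): cur=V back=1 fwd=0
After 4 (visit(D)): cur=D back=2 fwd=0
After 5 (visit(Z)): cur=Z back=3 fwd=0
After 6 (back): cur=D back=2 fwd=1
After 7 (visit(G)): cur=G back=3 fwd=0
After 8 (visit(N)): cur=N back=4 fwd=0
After 9 (visit(A)): cur=A back=5 fwd=0
After 10 (back): cur=N back=4 fwd=1
After 11 (visit(Q)): cur=Q back=5 fwd=0
After 12 (visit(X)): cur=X back=6 fwd=0
After 13 (visit(R)): cur=R back=7 fwd=0

Answer: R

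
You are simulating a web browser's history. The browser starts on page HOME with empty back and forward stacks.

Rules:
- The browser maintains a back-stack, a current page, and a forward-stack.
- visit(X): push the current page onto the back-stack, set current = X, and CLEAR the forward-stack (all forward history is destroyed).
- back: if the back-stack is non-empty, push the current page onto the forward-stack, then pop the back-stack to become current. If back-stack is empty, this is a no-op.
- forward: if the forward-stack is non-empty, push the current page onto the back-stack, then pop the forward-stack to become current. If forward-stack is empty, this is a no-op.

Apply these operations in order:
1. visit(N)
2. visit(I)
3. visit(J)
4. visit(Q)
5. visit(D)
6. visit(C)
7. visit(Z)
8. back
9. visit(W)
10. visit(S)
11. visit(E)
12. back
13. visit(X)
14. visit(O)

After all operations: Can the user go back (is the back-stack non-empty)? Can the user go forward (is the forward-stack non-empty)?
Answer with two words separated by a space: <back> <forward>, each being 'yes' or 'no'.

After 1 (visit(N)): cur=N back=1 fwd=0
After 2 (visit(I)): cur=I back=2 fwd=0
After 3 (visit(J)): cur=J back=3 fwd=0
After 4 (visit(Q)): cur=Q back=4 fwd=0
After 5 (visit(D)): cur=D back=5 fwd=0
After 6 (visit(C)): cur=C back=6 fwd=0
After 7 (visit(Z)): cur=Z back=7 fwd=0
After 8 (back): cur=C back=6 fwd=1
After 9 (visit(W)): cur=W back=7 fwd=0
After 10 (visit(S)): cur=S back=8 fwd=0
After 11 (visit(E)): cur=E back=9 fwd=0
After 12 (back): cur=S back=8 fwd=1
After 13 (visit(X)): cur=X back=9 fwd=0
After 14 (visit(O)): cur=O back=10 fwd=0

Answer: yes no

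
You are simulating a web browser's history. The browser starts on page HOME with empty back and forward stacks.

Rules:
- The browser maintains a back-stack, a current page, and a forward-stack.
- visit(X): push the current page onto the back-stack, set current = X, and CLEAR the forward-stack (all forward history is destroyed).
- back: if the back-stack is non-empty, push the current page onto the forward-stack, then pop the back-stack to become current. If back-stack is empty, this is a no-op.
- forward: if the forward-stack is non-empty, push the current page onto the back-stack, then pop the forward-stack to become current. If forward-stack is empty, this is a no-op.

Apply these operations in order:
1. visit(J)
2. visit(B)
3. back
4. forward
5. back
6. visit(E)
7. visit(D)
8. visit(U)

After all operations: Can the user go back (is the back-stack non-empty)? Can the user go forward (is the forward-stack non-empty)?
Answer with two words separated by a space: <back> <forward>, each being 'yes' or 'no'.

After 1 (visit(J)): cur=J back=1 fwd=0
After 2 (visit(B)): cur=B back=2 fwd=0
After 3 (back): cur=J back=1 fwd=1
After 4 (forward): cur=B back=2 fwd=0
After 5 (back): cur=J back=1 fwd=1
After 6 (visit(E)): cur=E back=2 fwd=0
After 7 (visit(D)): cur=D back=3 fwd=0
After 8 (visit(U)): cur=U back=4 fwd=0

Answer: yes no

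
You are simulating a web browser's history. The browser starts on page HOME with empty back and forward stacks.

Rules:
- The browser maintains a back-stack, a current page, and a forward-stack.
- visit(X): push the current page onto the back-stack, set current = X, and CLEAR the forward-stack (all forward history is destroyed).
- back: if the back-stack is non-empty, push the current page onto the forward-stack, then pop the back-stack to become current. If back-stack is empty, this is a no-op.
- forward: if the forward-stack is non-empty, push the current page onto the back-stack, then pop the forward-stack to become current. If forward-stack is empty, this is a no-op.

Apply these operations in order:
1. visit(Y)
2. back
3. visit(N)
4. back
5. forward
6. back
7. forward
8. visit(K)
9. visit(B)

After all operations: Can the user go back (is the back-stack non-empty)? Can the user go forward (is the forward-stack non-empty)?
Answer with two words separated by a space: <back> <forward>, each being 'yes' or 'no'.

Answer: yes no

Derivation:
After 1 (visit(Y)): cur=Y back=1 fwd=0
After 2 (back): cur=HOME back=0 fwd=1
After 3 (visit(N)): cur=N back=1 fwd=0
After 4 (back): cur=HOME back=0 fwd=1
After 5 (forward): cur=N back=1 fwd=0
After 6 (back): cur=HOME back=0 fwd=1
After 7 (forward): cur=N back=1 fwd=0
After 8 (visit(K)): cur=K back=2 fwd=0
After 9 (visit(B)): cur=B back=3 fwd=0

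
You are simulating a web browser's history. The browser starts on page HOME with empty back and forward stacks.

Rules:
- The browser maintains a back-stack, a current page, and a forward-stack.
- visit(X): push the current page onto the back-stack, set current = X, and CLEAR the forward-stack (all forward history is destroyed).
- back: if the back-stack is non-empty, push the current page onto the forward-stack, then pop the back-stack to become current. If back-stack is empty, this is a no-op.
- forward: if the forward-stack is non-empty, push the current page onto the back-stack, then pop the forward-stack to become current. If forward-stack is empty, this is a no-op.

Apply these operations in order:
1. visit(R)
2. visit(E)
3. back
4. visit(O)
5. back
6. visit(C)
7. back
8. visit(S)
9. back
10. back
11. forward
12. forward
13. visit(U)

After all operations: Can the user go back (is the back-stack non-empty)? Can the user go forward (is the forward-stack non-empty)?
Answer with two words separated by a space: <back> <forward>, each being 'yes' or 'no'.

Answer: yes no

Derivation:
After 1 (visit(R)): cur=R back=1 fwd=0
After 2 (visit(E)): cur=E back=2 fwd=0
After 3 (back): cur=R back=1 fwd=1
After 4 (visit(O)): cur=O back=2 fwd=0
After 5 (back): cur=R back=1 fwd=1
After 6 (visit(C)): cur=C back=2 fwd=0
After 7 (back): cur=R back=1 fwd=1
After 8 (visit(S)): cur=S back=2 fwd=0
After 9 (back): cur=R back=1 fwd=1
After 10 (back): cur=HOME back=0 fwd=2
After 11 (forward): cur=R back=1 fwd=1
After 12 (forward): cur=S back=2 fwd=0
After 13 (visit(U)): cur=U back=3 fwd=0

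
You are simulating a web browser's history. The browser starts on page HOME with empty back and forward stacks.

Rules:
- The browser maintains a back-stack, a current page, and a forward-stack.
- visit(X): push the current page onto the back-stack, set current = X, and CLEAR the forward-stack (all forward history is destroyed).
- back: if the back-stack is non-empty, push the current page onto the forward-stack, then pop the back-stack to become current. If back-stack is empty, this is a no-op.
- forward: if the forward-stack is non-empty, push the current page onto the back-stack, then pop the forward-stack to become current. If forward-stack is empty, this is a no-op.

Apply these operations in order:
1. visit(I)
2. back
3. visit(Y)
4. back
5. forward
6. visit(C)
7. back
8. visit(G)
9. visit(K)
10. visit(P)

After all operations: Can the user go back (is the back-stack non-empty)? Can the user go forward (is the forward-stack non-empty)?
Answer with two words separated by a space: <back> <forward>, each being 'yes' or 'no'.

After 1 (visit(I)): cur=I back=1 fwd=0
After 2 (back): cur=HOME back=0 fwd=1
After 3 (visit(Y)): cur=Y back=1 fwd=0
After 4 (back): cur=HOME back=0 fwd=1
After 5 (forward): cur=Y back=1 fwd=0
After 6 (visit(C)): cur=C back=2 fwd=0
After 7 (back): cur=Y back=1 fwd=1
After 8 (visit(G)): cur=G back=2 fwd=0
After 9 (visit(K)): cur=K back=3 fwd=0
After 10 (visit(P)): cur=P back=4 fwd=0

Answer: yes no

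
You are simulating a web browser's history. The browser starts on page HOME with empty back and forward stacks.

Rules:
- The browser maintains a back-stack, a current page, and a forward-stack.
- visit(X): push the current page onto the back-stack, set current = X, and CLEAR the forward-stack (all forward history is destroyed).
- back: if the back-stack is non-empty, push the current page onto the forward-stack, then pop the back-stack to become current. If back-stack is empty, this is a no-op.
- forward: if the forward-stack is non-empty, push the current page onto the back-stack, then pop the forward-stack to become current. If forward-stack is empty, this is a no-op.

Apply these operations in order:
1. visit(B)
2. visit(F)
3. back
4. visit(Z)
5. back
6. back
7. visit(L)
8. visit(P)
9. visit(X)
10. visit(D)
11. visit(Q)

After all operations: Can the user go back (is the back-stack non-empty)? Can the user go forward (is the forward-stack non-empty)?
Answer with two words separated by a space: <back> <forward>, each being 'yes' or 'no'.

Answer: yes no

Derivation:
After 1 (visit(B)): cur=B back=1 fwd=0
After 2 (visit(F)): cur=F back=2 fwd=0
After 3 (back): cur=B back=1 fwd=1
After 4 (visit(Z)): cur=Z back=2 fwd=0
After 5 (back): cur=B back=1 fwd=1
After 6 (back): cur=HOME back=0 fwd=2
After 7 (visit(L)): cur=L back=1 fwd=0
After 8 (visit(P)): cur=P back=2 fwd=0
After 9 (visit(X)): cur=X back=3 fwd=0
After 10 (visit(D)): cur=D back=4 fwd=0
After 11 (visit(Q)): cur=Q back=5 fwd=0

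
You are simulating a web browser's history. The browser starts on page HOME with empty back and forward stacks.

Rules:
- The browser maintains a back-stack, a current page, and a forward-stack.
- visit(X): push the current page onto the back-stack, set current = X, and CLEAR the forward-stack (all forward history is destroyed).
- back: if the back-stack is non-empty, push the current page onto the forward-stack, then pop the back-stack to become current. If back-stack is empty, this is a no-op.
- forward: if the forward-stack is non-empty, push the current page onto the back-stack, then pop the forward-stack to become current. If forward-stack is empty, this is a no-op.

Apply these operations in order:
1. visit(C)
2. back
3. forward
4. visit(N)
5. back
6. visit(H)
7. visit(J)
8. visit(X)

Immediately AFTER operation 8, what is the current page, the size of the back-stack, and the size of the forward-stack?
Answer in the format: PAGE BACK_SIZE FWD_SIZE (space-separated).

After 1 (visit(C)): cur=C back=1 fwd=0
After 2 (back): cur=HOME back=0 fwd=1
After 3 (forward): cur=C back=1 fwd=0
After 4 (visit(N)): cur=N back=2 fwd=0
After 5 (back): cur=C back=1 fwd=1
After 6 (visit(H)): cur=H back=2 fwd=0
After 7 (visit(J)): cur=J back=3 fwd=0
After 8 (visit(X)): cur=X back=4 fwd=0

X 4 0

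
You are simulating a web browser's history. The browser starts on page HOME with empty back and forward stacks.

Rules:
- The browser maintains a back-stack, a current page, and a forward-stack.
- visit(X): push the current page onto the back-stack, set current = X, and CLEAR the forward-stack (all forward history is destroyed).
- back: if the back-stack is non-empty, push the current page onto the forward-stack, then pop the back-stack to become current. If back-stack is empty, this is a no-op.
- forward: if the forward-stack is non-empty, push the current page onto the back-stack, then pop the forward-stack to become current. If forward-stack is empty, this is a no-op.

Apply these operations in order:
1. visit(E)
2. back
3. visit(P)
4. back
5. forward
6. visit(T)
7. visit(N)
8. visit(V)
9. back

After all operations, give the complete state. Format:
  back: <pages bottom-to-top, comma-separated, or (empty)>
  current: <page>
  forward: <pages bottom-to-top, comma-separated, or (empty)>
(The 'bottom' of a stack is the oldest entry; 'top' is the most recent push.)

Answer: back: HOME,P,T
current: N
forward: V

Derivation:
After 1 (visit(E)): cur=E back=1 fwd=0
After 2 (back): cur=HOME back=0 fwd=1
After 3 (visit(P)): cur=P back=1 fwd=0
After 4 (back): cur=HOME back=0 fwd=1
After 5 (forward): cur=P back=1 fwd=0
After 6 (visit(T)): cur=T back=2 fwd=0
After 7 (visit(N)): cur=N back=3 fwd=0
After 8 (visit(V)): cur=V back=4 fwd=0
After 9 (back): cur=N back=3 fwd=1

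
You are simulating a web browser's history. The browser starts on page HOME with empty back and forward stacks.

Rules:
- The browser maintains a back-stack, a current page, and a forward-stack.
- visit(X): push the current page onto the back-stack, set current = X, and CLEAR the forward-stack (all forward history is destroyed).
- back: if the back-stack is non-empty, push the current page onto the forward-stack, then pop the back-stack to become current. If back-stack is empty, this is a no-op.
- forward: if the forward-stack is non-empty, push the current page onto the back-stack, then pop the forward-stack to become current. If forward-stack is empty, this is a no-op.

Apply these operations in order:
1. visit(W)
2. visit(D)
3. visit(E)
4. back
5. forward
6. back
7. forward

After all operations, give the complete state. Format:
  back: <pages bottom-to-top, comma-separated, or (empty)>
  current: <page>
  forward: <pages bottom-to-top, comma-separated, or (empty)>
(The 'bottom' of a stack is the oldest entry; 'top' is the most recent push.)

Answer: back: HOME,W,D
current: E
forward: (empty)

Derivation:
After 1 (visit(W)): cur=W back=1 fwd=0
After 2 (visit(D)): cur=D back=2 fwd=0
After 3 (visit(E)): cur=E back=3 fwd=0
After 4 (back): cur=D back=2 fwd=1
After 5 (forward): cur=E back=3 fwd=0
After 6 (back): cur=D back=2 fwd=1
After 7 (forward): cur=E back=3 fwd=0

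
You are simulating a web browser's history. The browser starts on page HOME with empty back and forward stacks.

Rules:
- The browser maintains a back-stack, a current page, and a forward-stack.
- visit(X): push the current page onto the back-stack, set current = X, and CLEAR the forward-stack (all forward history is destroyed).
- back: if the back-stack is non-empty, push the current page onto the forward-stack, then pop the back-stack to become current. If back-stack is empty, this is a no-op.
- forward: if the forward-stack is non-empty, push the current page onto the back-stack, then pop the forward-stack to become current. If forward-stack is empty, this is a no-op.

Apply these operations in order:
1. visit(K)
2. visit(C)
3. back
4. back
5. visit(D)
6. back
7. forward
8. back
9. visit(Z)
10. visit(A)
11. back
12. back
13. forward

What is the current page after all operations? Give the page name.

After 1 (visit(K)): cur=K back=1 fwd=0
After 2 (visit(C)): cur=C back=2 fwd=0
After 3 (back): cur=K back=1 fwd=1
After 4 (back): cur=HOME back=0 fwd=2
After 5 (visit(D)): cur=D back=1 fwd=0
After 6 (back): cur=HOME back=0 fwd=1
After 7 (forward): cur=D back=1 fwd=0
After 8 (back): cur=HOME back=0 fwd=1
After 9 (visit(Z)): cur=Z back=1 fwd=0
After 10 (visit(A)): cur=A back=2 fwd=0
After 11 (back): cur=Z back=1 fwd=1
After 12 (back): cur=HOME back=0 fwd=2
After 13 (forward): cur=Z back=1 fwd=1

Answer: Z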